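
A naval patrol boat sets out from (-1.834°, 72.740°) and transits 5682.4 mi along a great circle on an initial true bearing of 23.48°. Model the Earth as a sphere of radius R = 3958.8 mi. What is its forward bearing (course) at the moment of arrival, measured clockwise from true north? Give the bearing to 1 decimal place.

final bearing 68.7°

The arc subtends δ = 5682.4/3958.8 = 1.435384 rad at the centre.
With φ₁ = -1.834° = -0.032009 rad and θ = 23.48° = 0.409803 rad:
Applying the spherical law of cosines for sides, sin φ₂ = sin φ₁ cos δ + cos φ₁ sin δ cos θ = 0.904017, so φ₂ = 64.691°.
For the longitude increment, Δλ = atan2( sin θ sin δ cos φ₁, cos δ − sin φ₁ sin φ₂ ) = atan2(0.394579, 0.163930) = 67.439°.
λ₂ = 72.740° + 67.439° = 140.179°.
The forward bearing on arrival equals the back-azimuth from the destination plus 180°.
Back-azimuth from P₂ (64.7°, 140.2°) to P₁ (-1.8°, 72.7°), with Δλ' = λ₁ − λ₂ = -67.4°: atan2( sin Δλ' cos φ₁ , cos φ₂ sin φ₁ − sin φ₂ cos φ₁ cos Δλ' ) = 248.7°.
Final bearing = (248.7° + 180°) mod 360° = 68.7°.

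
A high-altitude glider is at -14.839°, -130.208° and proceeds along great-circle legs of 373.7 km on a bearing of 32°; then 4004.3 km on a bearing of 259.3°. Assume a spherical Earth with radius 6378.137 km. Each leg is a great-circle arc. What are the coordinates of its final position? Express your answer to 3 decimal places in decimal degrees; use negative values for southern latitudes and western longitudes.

Apply the spherical direct solution leg by leg, carrying full precision between legs.
Leg 1: from (-14.839°, -130.208°), δ = 373.7/6378.137 = 0.058591 rad, θ = 32° → φ = -11.985°, λ = -128.390°.
Leg 2: from (-11.985°, -128.390°), δ = 4004.3/6378.137 = 0.627817 rad, θ = 259.3° → φ = -15.947°, λ = -165.279°.

latitude -15.947°, longitude -165.279°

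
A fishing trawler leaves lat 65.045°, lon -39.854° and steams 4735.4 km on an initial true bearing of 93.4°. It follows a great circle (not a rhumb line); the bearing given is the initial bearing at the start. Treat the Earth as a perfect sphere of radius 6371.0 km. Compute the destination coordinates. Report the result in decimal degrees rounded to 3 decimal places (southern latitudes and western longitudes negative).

Angular distance δ = d/R = 4735.4 / 6371 = 0.743274 rad.
Converting: φ₁ = 1.135249 rad, θ = 1.630138 rad.
sin φ₂ = sin φ₁ cos δ + cos φ₁ sin δ cos θ = (0.906639)(0.736257) + (0.421906)(0.676702)(-0.059306) = 0.650587
φ₂ = asin(0.650587) = 0.708357 rad = 40.586°.
For the longitude increment, Δλ = atan2( sin θ sin δ cos φ₁, cos δ − sin φ₁ sin φ₂ ) = atan2(0.285002, 0.146409) = 62.810°.
Hence λ₂ = -39.854° + 62.810° = 22.956°.

latitude 40.586°, longitude 22.956°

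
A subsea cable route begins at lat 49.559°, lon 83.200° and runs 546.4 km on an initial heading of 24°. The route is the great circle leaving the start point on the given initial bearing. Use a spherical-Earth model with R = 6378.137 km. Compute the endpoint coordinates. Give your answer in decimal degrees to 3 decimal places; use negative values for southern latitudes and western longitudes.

δ = 546.4/6378.137 = 0.085668 rad (4.9084°).
Converting: φ₁ = 0.864968 rad, θ = 0.418879 rad.
Applying the spherical law of cosines for sides, sin φ₂ = sin φ₁ cos δ + cos φ₁ sin δ cos θ = 0.808987, so φ₂ = 53.997°.
Δλ = atan2( sin θ sin δ cos φ₁ , cos δ − sin φ₁ sin φ₂ ) = atan2(0.022575, 0.380634) = 0.059238 rad = 3.394°.
λ₂ = 83.200° + 3.394° = 86.594°.

latitude 53.997°, longitude 86.594°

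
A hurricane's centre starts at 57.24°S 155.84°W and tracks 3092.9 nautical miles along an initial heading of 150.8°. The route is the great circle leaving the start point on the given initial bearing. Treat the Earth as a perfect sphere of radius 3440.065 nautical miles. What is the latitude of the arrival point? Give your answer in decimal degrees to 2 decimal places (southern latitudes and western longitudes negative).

Angular distance δ = d/R = 3092.9 / 3440.065 = 0.899082 rad.
Start latitude φ₁ = -0.999026 rad; initial bearing θ = 2.631957 rad.
Applying the spherical law of cosines for sides, sin φ₂ = sin φ₁ cos δ + cos φ₁ sin δ cos θ = -0.893084, so φ₂ = -63.26°.
Then Δλ = atan2(0.206641, -0.128705) = 2.127845 rad, from sin θ sin δ cos φ₁ over cos δ − sin φ₁ sin φ₂.
Hence λ₂ = -155.84° + 121.92° = -33.92°.

latitude -63.26°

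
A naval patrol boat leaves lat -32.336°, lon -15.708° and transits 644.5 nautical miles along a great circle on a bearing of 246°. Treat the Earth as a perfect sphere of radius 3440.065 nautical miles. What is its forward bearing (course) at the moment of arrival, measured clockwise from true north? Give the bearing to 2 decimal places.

Angular distance δ = d/R = 644.5 / 3440.065 = 0.187351 rad.
Converting: φ₁ = -0.564370 rad, θ = 4.293510 rad.
Applying the spherical law of cosines for sides, sin φ₂ = sin φ₁ cos δ + cos φ₁ sin δ cos θ = -0.589533, so φ₂ = -36.124°.
For the longitude increment, Δλ = atan2( sin θ sin δ cos φ₁, cos δ − sin φ₁ sin φ₂ ) = atan2(-0.143768, 0.667170) = -12.161°.
λ₂ = λ₁ + Δλ = -27.869°.
The forward bearing on arrival equals the back-azimuth from the destination plus 180°.
Back-azimuth from P₂ (-36.12°, -27.87°) to P₁ (-32.34°, -15.71°), with Δλ' = λ₁ − λ₂ = 12.16°: atan2( sin Δλ' cos φ₁ , cos φ₂ sin φ₁ − sin φ₂ cos φ₁ cos Δλ' ) = 72.86°.
Final bearing = (72.86° + 180°) mod 360° = 252.86°.

final bearing 252.86°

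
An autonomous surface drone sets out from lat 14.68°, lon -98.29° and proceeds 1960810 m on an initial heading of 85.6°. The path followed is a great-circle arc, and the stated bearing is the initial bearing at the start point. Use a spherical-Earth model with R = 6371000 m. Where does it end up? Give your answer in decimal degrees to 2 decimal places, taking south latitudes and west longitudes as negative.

latitude 15.31°, longitude -80.04°

Angular distance δ = d/R = 1960810 / 6371000 = 0.307771 rad.
Start latitude φ₁ = 0.256214 rad; initial bearing θ = 1.494002 rad.
Applying the spherical law of cosines for sides, sin φ₂ = sin φ₁ cos δ + cos φ₁ sin δ cos θ = 0.263995, so φ₂ = 15.31°.
Then Δλ = atan2(0.292183, 0.886110) = 0.318510 rad, from sin θ sin δ cos φ₁ over cos δ − sin φ₁ sin φ₂.
λ₂ = -98.29° + 18.25° = -80.04°.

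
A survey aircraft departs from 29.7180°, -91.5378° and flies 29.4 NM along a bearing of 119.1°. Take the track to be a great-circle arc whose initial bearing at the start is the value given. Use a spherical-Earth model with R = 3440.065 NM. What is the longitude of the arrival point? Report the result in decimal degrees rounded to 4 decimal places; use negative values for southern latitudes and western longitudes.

longitude -91.0463°

δ = 29.4/3440.065 = 0.008546 rad (0.4897°).
With φ₁ = 29.7180° = 0.518677 rad and θ = 119.1° = 2.078687 rad:
Applying the spherical law of cosines for sides, sin φ₂ = sin φ₁ cos δ + cos φ₁ sin δ cos θ = 0.492104, so φ₂ = 29.4789°.
For the longitude increment, Δλ = atan2( sin θ sin δ cos φ₁, cos δ − sin φ₁ sin φ₂ ) = atan2(0.006485, 0.756012) = 0.4915°.
Hence λ₂ = -91.5378° + 0.4915° = -91.0463°.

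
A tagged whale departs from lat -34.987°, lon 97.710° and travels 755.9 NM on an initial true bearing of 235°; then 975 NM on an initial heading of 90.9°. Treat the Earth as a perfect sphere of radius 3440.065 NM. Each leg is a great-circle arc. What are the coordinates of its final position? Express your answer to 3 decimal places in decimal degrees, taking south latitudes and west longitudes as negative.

latitude -39.711°, longitude 105.241°

Apply the spherical direct solution leg by leg, carrying full precision between legs.
Leg 1: from (-34.987°, 97.710°), δ = 755.9/3440.065 = 0.219734 rad, θ = 235° → φ = -41.455°, λ = 83.928°.
Leg 2: from (-41.455°, 83.928°), δ = 975/3440.065 = 0.283425 rad, θ = 90.9° → φ = -39.711°, λ = 105.241°.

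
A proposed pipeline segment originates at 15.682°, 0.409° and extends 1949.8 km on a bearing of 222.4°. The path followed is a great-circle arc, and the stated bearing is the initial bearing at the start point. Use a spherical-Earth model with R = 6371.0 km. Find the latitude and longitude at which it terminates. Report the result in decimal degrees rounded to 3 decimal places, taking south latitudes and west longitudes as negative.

latitude 2.495°, longitude -11.324°

Angular distance δ = d/R = 1949.8 / 6371 = 0.306043 rad.
Start latitude φ₁ = 0.273703 rad; initial bearing θ = 3.881612 rad.
Destination latitude: φ₂ = arcsin( sin φ₁ cos δ + cos φ₁ sin δ cos θ ) = arcsin(0.043532) = 2.495°.
Then Δλ = atan2(-0.195597, 0.941767) = -0.204780 rad, from sin θ sin δ cos φ₁ over cos δ − sin φ₁ sin φ₂.
λ₂ = 0.409° + -11.733° = -11.324°.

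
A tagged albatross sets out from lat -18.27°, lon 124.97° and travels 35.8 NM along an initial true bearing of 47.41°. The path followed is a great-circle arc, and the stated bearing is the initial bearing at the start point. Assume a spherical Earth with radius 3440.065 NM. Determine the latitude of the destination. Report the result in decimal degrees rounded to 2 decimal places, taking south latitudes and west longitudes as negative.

latitude -17.87°

Angular distance δ = d/R = 35.8 / 3440.065 = 0.010407 rad.
Converting: φ₁ = -0.318872 rad, θ = 0.827461 rad.
sin φ₂ = sin φ₁ cos δ + cos φ₁ sin δ cos θ = (-0.313495)(0.999946) + (0.949590)(0.010407)(0.676747) = -0.306791
φ₂ = asin(-0.306791) = -0.311819 rad = -17.87°.
For the longitude increment, Δλ = atan2( sin θ sin δ cos φ₁, cos δ − sin φ₁ sin φ₂ ) = atan2(0.007275, 0.903768) = 0.46°.
λ₂ = 124.97° + 0.46° = 125.43°.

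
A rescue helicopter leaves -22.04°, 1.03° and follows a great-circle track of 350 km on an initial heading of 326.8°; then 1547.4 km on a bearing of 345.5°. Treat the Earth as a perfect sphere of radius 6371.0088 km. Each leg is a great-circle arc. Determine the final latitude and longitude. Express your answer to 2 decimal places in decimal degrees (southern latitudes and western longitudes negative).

Apply the spherical direct solution leg by leg, carrying full precision between legs.
Leg 1: from (-22.04°, 1.03°), δ = 350/6371.0088 = 0.054936 rad, θ = 326.8° → φ = -19.40°, λ = -0.80°.
Leg 2: from (-19.40°, -0.80°), δ = 1547.4/6371.0088 = 0.242881 rad, θ = 345.5° → φ = -5.90°, λ = -4.27°.

latitude -5.90°, longitude -4.27°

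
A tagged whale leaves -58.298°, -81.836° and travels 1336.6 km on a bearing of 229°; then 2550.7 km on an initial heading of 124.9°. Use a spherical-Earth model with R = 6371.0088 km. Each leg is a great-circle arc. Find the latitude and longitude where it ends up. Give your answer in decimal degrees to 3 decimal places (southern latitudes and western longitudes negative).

latitude -68.098°, longitude -44.426°

Apply the spherical direct solution leg by leg, carrying full precision between legs.
Leg 1: from (-58.298°, -81.836°), δ = 1336.6/6371.0088 = 0.209794 rad, θ = 229° → φ = -64.681°, λ = -103.399°.
Leg 2: from (-64.681°, -103.399°), δ = 2550.7/6371.0088 = 0.400360 rad, θ = 124.9° → φ = -68.098°, λ = -44.426°.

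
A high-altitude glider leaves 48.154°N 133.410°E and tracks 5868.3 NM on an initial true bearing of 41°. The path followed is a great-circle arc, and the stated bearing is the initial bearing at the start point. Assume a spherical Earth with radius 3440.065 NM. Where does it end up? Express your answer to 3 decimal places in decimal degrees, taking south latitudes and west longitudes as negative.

The arc subtends δ = 5868.3/3440.065 = 1.705869 rad at the centre.
Start latitude φ₁ = 0.840446 rad; initial bearing θ = 0.715585 rad.
Destination latitude: φ₂ = arcsin( sin φ₁ cos δ + cos φ₁ sin δ cos θ ) = arcsin(0.398589) = 23.490°.
Then Δλ = atan2(0.433691, -0.431587) = 2.353763 rad, from sin θ sin δ cos φ₁ over cos δ − sin φ₁ sin φ₂.
λ₂ = 133.410° + 134.861° = 268.271°, normalized to (−180°, 180°] → -91.729°.

latitude 23.490°, longitude -91.729°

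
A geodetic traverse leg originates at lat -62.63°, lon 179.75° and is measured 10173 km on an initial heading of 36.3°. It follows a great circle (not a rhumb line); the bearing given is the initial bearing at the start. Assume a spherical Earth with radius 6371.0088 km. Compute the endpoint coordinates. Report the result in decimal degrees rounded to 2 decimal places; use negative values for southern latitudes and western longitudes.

Angular distance δ = d/R = 10173 / 6371.0088 = 1.596764 rad.
Converting: φ₁ = -1.093100 rad, θ = 0.633555 rad.
Applying the spherical law of cosines for sides, sin φ₂ = sin φ₁ cos δ + cos φ₁ sin δ cos θ = 0.393447, so φ₂ = 23.17°.
Then Δλ = atan2(0.272077, 0.323438) = 0.699366 rad, from sin θ sin δ cos φ₁ over cos δ − sin φ₁ sin φ₂.
λ₂ = 179.75° + 40.07° = 219.82°, normalized to (−180°, 180°] → -140.18°.

latitude 23.17°, longitude -140.18°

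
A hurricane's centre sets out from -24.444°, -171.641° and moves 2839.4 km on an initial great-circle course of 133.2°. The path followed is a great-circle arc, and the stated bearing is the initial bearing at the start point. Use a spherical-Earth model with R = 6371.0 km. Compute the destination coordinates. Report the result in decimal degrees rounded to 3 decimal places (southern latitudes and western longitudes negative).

latitude -39.943°, longitude -147.445°

The arc subtends δ = 2839.4/6371 = 0.445676 rad at the centre.
Converting: φ₁ = -0.426628 rad, θ = 2.324779 rad.
sin φ₂ = sin φ₁ cos δ + cos φ₁ sin δ cos θ = (-0.413804)(0.902320) + (0.910366)(0.431068)(-0.684547) = -0.642020
φ₂ = asin(-0.642020) = -0.697130 rad = -39.943°.
For the longitude increment, Δλ = atan2( sin θ sin δ cos φ₁, cos δ − sin φ₁ sin φ₂ ) = atan2(0.286069, 0.636650) = 24.196°.
λ₂ = -171.641° + 24.196° = -147.445°.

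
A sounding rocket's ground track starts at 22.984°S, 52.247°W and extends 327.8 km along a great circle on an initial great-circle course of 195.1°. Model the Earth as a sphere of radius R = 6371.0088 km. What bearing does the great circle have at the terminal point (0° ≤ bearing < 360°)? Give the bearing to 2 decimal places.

Angular distance δ = d/R = 327.8 / 6371.0088 = 0.051452 rad.
Start latitude φ₁ = -0.401146 rad; initial bearing θ = 3.405137 rad.
sin φ₂ = sin φ₁ cos δ + cos φ₁ sin δ cos θ = (-0.390474)(0.998677) + (0.920614)(0.051429)(-0.965473) = -0.435669
φ₂ = asin(-0.435669) = -0.450781 rad = -25.828°.
Then Δλ = atan2(-0.012334, 0.828559) = -0.014885 rad, from sin θ sin δ cos φ₁ over cos δ − sin φ₁ sin φ₂.
Hence λ₂ = -52.247° + -0.853° = -53.100°.
The forward bearing on arrival equals the back-azimuth from the destination plus 180°.
Back-azimuth from P₂ (-25.83°, -53.10°) to P₁ (-22.98°, -52.25°), with Δλ' = λ₁ − λ₂ = 0.85°: atan2( sin Δλ' cos φ₁ , cos φ₂ sin φ₁ − sin φ₂ cos φ₁ cos Δλ' ) = 15.45°.
Final bearing = (15.45° + 180°) mod 360° = 195.45°.

final bearing 195.45°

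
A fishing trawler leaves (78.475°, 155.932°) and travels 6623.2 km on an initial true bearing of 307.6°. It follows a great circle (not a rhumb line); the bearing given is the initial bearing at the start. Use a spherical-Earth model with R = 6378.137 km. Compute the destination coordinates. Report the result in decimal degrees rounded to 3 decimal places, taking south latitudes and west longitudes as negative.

latitude 37.041°, longitude 34.715°

Angular distance δ = d/R = 6623.2 / 6378.137 = 1.038422 rad.
With φ₁ = 78.475° = 1.369647 rad and θ = 307.6° = 5.368633 rad:
sin φ₂ = sin φ₁ cos δ + cos φ₁ sin δ cos θ = (0.979838)(0.507580) + (0.199795)(0.861605)(0.610145) = 0.602379
φ₂ = asin(0.602379) = 0.646479 rad = 37.041°.
Then Δλ = atan2(-0.136388, -0.082654) = -2.115629 rad, from sin θ sin δ cos φ₁ over cos δ − sin φ₁ sin φ₂.
λ₂ = 155.932° + -121.217° = 34.715°.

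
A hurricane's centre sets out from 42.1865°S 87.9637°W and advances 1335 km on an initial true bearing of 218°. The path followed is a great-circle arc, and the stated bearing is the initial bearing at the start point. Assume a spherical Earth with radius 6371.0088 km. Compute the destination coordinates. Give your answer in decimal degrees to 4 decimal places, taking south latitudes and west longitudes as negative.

δ = 1335/6371.0088 = 0.209543 rad (12.0059°).
Start latitude φ₁ = -0.736293 rad; initial bearing θ = 3.804818 rad.
Applying the spherical law of cosines for sides, sin φ₂ = sin φ₁ cos δ + cos φ₁ sin δ cos θ = -0.778313, so φ₂ = -51.1063°.
Then Δλ = atan2(-0.094892, 0.455453) = -0.205407 rad, from sin θ sin δ cos φ₁ over cos δ − sin φ₁ sin φ₂.
Hence λ₂ = -87.9637° + -11.7690° = -99.7327°.

latitude -51.1063°, longitude -99.7327°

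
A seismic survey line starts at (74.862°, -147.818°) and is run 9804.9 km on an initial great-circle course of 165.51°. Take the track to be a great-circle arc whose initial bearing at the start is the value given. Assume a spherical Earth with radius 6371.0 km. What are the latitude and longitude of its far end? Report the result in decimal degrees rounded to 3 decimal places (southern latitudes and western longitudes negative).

δ = 9804.9/6371 = 1.538989 rad (88.1776°).
Start latitude φ₁ = 1.306588 rad; initial bearing θ = 2.888694 rad.
Applying the spherical law of cosines for sides, sin φ₂ = sin φ₁ cos δ + cos φ₁ sin δ cos θ = -0.222012, so φ₂ = -12.827°.
Δλ = atan2( sin θ sin δ cos φ₁ , cos δ − sin φ₁ sin φ₂ ) = atan2(0.065308, 0.246110) = 0.259384 rad = 14.862°.
Hence λ₂ = -147.818° + 14.862° = -132.956°.

latitude -12.827°, longitude -132.956°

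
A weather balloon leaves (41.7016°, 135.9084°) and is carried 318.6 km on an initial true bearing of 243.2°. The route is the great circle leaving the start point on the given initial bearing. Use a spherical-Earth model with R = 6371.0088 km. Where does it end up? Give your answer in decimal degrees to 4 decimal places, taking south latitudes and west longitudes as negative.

Angular distance δ = d/R = 318.6 / 6371.0088 = 0.050008 rad.
Start latitude φ₁ = 0.727830 rad; initial bearing θ = 4.244641 rad.
Applying the spherical law of cosines for sides, sin φ₂ = sin φ₁ cos δ + cos φ₁ sin δ cos θ = 0.647592, so φ₂ = 40.3603°.
For the longitude increment, Δλ = atan2( sin θ sin δ cos φ₁, cos δ − sin φ₁ sin φ₂ ) = atan2(-0.033312, 0.567938) = -3.3568°.
λ₂ = 135.9084° + -3.3568° = 132.5516°.

latitude 40.3603°, longitude 132.5516°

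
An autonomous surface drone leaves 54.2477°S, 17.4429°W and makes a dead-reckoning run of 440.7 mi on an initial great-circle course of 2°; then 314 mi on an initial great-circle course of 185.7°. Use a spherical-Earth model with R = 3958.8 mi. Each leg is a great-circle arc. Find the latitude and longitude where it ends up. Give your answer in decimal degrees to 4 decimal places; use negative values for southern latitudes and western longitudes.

Apply the spherical direct solution leg by leg, carrying full precision between legs.
Leg 1: from (-54.2477°, -17.4429°), δ = 440.7/3958.8 = 0.111322 rad, θ = 2° → φ = -47.8728°, λ = -17.1117°.
Leg 2: from (-47.8728°, -17.1117°), δ = 314/3958.8 = 0.079317 rad, θ = 185.7° → φ = -52.3927°, λ = -17.8506°.

latitude -52.3927°, longitude -17.8506°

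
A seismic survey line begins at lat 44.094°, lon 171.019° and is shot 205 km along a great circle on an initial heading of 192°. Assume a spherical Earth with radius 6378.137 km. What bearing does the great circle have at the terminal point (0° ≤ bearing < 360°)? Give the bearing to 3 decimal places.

Angular distance δ = d/R = 205 / 6378.137 = 0.032141 rad.
Start latitude φ₁ = 0.769585 rad; initial bearing θ = 3.351032 rad.
sin φ₂ = sin φ₁ cos δ + cos φ₁ sin δ cos θ = (0.695838)(0.999484) + (0.718199)(0.032136)(-0.978148) = 0.672903
φ₂ = asin(0.672903) = 0.738126 rad = 42.292°.
For the longitude increment, Δλ = atan2( sin θ sin δ cos φ₁, cos δ − sin φ₁ sin φ₂ ) = atan2(-0.004799, 0.531252) = -0.518°.
λ₂ = 171.019° + -0.518° = 170.501°.
The forward bearing on arrival equals the back-azimuth from the destination plus 180°.
Back-azimuth from P₂ (42.292°, 170.501°) to P₁ (44.094°, 171.019°), with Δλ' = λ₁ − λ₂ = 0.518°: atan2( sin Δλ' cos φ₁ , cos φ₂ sin φ₁ − sin φ₂ cos φ₁ cos Δλ' ) = 11.646°.
Final bearing = (11.646° + 180°) mod 360° = 191.646°.

final bearing 191.646°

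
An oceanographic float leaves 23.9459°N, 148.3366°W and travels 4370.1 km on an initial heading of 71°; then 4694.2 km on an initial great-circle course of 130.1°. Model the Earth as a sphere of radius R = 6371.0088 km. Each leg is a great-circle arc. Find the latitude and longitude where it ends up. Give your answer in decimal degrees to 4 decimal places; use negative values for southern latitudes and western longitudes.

Apply the spherical direct solution leg by leg, carrying full precision between legs.
Leg 1: from (23.9459°, -148.3366°), δ = 4370.1/6371.0088 = 0.685935 rad, θ = 71° → φ = 30.1683°, λ = -104.4912°.
Leg 2: from (30.1683°, -104.4912°), δ = 4694.2/6371.0088 = 0.736806 rad, θ = 130.1° → φ = -0.1141°, λ = -73.5625°.

latitude -0.1141°, longitude -73.5625°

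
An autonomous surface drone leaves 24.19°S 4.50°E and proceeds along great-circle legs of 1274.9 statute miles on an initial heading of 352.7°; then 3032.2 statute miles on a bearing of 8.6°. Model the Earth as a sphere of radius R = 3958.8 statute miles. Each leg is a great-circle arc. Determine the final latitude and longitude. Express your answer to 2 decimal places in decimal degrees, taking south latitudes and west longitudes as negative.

Apply the spherical direct solution leg by leg, carrying full precision between legs.
Leg 1: from (-24.19°, 4.50°), δ = 1274.9/3958.8 = 0.322042 rad, θ = 352.7° → φ = -5.87°, λ = 2.18°.
Leg 2: from (-5.87°, 2.18°), δ = 3032.2/3958.8 = 0.765939 rad, θ = 8.6° → φ = 37.45°, λ = 9.69°.

latitude 37.45°, longitude 9.69°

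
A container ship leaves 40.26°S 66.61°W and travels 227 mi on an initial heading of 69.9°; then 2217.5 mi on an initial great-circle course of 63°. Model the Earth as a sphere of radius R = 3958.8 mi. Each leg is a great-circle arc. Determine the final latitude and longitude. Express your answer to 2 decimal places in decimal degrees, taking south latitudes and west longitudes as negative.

latitude -20.28°, longitude -32.33°

Apply the spherical direct solution leg by leg, carrying full precision between legs.
Leg 1: from (-40.26°, -66.61°), δ = 227/3958.8 = 0.057341 rad, θ = 69.9° → φ = -39.06°, λ = -62.64°.
Leg 2: from (-39.06°, -62.64°), δ = 2217.5/3958.8 = 0.560144 rad, θ = 63° → φ = -20.28°, λ = -32.33°.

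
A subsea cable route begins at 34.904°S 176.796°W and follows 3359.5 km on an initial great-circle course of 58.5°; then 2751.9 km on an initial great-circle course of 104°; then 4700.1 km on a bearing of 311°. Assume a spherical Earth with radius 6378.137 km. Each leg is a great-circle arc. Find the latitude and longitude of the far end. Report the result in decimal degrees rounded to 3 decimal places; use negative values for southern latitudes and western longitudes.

Apply the spherical direct solution leg by leg, carrying full precision between legs.
Leg 1: from (-34.904°, -176.796°), δ = 3359.5/6378.137 = 0.526721 rad, θ = 58.5° → φ = -16.215°, λ = -150.284°.
Leg 2: from (-16.215°, -150.284°), δ = 2751.9/6378.137 = 0.431458 rad, θ = 104° → φ = -20.536°, λ = -124.607°.
Leg 3: from (-20.536°, -124.607°), δ = 4700.1/6378.137 = 0.736908 rad, θ = 311° → φ = 8.805°, λ = -155.485°.

latitude 8.805°, longitude -155.485°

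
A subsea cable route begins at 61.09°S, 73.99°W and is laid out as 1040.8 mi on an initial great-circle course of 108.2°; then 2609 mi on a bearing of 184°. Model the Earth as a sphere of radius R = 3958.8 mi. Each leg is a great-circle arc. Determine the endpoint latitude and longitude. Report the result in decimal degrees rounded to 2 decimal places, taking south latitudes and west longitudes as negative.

latitude -79.82°, longitude 151.95°

Apply the spherical direct solution leg by leg, carrying full precision between legs.
Leg 1: from (-61.09°, -73.99°), δ = 1040.8/3958.8 = 0.262908 rad, θ = 108.2° → φ = -62.20°, λ = -42.03°.
Leg 2: from (-62.20°, -42.03°), δ = 2609/3958.8 = 0.659038 rad, θ = 184° → φ = -79.82°, λ = 151.95°.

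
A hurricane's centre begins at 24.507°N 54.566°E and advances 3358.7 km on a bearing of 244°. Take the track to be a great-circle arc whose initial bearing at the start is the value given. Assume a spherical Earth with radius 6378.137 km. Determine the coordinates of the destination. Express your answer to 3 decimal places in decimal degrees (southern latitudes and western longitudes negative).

latitude 9.099°, longitude 27.341°

Angular distance δ = d/R = 3358.7 / 6378.137 = 0.526596 rad.
With φ₁ = 24.507° = 0.427728 rad and θ = 244° = 4.258603 rad:
Applying the spherical law of cosines for sides, sin φ₂ = sin φ₁ cos δ + cos φ₁ sin δ cos θ = 0.158134, so φ₂ = 9.099°.
Δλ = atan2( sin θ sin δ cos φ₁ , cos δ − sin φ₁ sin φ₂ ) = atan2(-0.411032, 0.798928) = -0.475164 rad = -27.225°.
λ₂ = λ₁ + Δλ = 27.341°.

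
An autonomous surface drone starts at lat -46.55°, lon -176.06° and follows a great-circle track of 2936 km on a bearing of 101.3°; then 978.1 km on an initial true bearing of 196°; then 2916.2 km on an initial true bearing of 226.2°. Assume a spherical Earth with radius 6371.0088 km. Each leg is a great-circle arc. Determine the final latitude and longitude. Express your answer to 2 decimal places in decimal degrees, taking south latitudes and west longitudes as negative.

latitude -64.65°, longitude 169.97°

Apply the spherical direct solution leg by leg, carrying full precision between legs.
Leg 1: from (-46.55°, -176.06°), δ = 2936/6371.0088 = 0.460838 rad, θ = 101.3° → φ = -45.25°, λ = -137.79°.
Leg 2: from (-45.25°, -137.79°), δ = 978.1/6371.0088 = 0.153524 rad, θ = 196° → φ = -53.64°, λ = -141.86°.
Leg 3: from (-53.64°, -141.86°), δ = 2916.2/6371.0088 = 0.457730 rad, θ = 226.2° → φ = -64.65°, λ = 169.97°.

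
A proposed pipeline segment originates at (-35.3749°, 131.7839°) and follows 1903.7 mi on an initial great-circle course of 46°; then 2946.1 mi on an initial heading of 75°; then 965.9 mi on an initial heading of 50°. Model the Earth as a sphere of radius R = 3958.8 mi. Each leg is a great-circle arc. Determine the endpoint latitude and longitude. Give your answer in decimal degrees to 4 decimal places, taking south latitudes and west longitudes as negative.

latitude 8.0804°, longitude -156.4651°

Apply the spherical direct solution leg by leg, carrying full precision between legs.
Leg 1: from (-35.3749°, 131.7839°), δ = 1903.7/3958.8 = 0.480878 rad, θ = 46° → φ = -14.5527°, λ = 151.8903°.
Leg 2: from (-14.5527°, 151.8903°), δ = 2946.1/3958.8 = 0.744190 rad, θ = 75° → φ = -0.8681°, λ = -167.2377°.
Leg 3: from (-0.8681°, -167.2377°), δ = 965.9/3958.8 = 0.243988 rad, θ = 50° → φ = 8.0804°, λ = -156.4651°.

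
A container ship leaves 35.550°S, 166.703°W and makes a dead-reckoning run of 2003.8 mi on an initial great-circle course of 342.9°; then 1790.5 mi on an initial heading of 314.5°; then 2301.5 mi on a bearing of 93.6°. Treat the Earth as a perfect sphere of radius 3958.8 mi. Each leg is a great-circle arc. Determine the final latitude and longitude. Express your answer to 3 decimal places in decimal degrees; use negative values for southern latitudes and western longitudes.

latitude 6.952°, longitude -159.951°

Apply the spherical direct solution leg by leg, carrying full precision between legs.
Leg 1: from (-35.550°, -166.703°), δ = 2003.8/3958.8 = 0.506163 rad, θ = 342.9° → φ = -7.556°, λ = -174.971°.
Leg 2: from (-7.556°, -174.971°), δ = 1790.5/3958.8 = 0.452284 rad, θ = 314.5° → φ = 10.683°, λ = 166.535°.
Leg 3: from (10.683°, 166.535°), δ = 2301.5/3958.8 = 0.581363 rad, θ = 93.6° → φ = 6.952°, λ = -159.951°.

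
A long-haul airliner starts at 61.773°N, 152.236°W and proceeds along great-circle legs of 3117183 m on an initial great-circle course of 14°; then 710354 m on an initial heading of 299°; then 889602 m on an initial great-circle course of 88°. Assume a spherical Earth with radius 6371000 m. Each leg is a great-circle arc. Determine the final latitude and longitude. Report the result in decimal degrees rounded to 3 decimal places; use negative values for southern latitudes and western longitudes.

latitude 79.835°, longitude -76.219°

Apply the spherical direct solution leg by leg, carrying full precision between legs.
Leg 1: from (61.773°, -152.236°), δ = 3117183/6371000 = 0.489277 rad, θ = 14° → φ = 83.409°, λ = -70.087°.
Leg 2: from (83.409°, -70.087°), δ = 710354/6371000 = 0.111498 rad, θ = 299° → φ = 83.421°, λ = -128.228°.
Leg 3: from (83.421°, -128.228°), δ = 889602/6371000 = 0.139633 rad, θ = 88° → φ = 79.835°, λ = -76.219°.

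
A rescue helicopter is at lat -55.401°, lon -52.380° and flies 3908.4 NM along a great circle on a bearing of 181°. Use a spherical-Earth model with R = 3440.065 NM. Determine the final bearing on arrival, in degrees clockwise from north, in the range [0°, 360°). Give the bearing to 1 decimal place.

final bearing 358.9°

Central angle δ = d/R = 1.136141 rad.
With φ₁ = -55.401° = -0.966930 rad and θ = 181° = 3.159046 rad:
Destination latitude: φ₂ = arcsin( sin φ₁ cos δ + cos φ₁ sin δ cos θ ) = arcsin(-0.861576) = -59.494°.
For the longitude increment, Δλ = atan2( sin θ sin δ cos φ₁, cos δ − sin φ₁ sin φ₂ ) = atan2(-0.008989, -0.288106) = -178.213°.
λ₂ = -52.380° + -178.213° = -230.593°, normalized to (−180°, 180°] → 129.407°.
The forward bearing on arrival equals the back-azimuth from the destination plus 180°.
Back-azimuth from P₂ (-59.5°, 129.4°) to P₁ (-55.4°, -52.4°), with Δλ' = λ₁ − λ₂ = -181.8°: atan2( sin Δλ' cos φ₁ , cos φ₂ sin φ₁ − sin φ₂ cos φ₁ cos Δλ' ) = 178.9°.
Final bearing = (178.9° + 180°) mod 360° = 358.9°.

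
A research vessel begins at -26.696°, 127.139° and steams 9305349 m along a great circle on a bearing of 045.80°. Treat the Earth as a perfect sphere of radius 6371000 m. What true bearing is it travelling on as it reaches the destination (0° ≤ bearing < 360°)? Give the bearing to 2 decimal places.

Angular distance δ = d/R = 9305349 / 6371000 = 1.460579 rad.
Converting: φ₁ = -0.465933 rad, θ = 0.799361 rad.
Applying the spherical law of cosines for sides, sin φ₂ = sin φ₁ cos δ + cos φ₁ sin δ cos θ = 0.569654, so φ₂ = 34.726°.
Then Δλ = atan2(0.636604, 0.365915) = 1.049118 rad, from sin θ sin δ cos φ₁ over cos δ − sin φ₁ sin φ₂.
λ₂ = 127.139° + 60.110° = 187.249°, normalized to (−180°, 180°] → -172.751°.
The forward bearing on arrival equals the back-azimuth from the destination plus 180°.
Back-azimuth from P₂ (34.73°, -172.75°) to P₁ (-26.70°, 127.14°), with Δλ' = λ₁ − λ₂ = 299.89°: atan2( sin Δλ' cos φ₁ , cos φ₂ sin φ₁ − sin φ₂ cos φ₁ cos Δλ' ) = 231.20°.
Final bearing = (231.20° + 180°) mod 360° = 51.20°.

final bearing 51.20°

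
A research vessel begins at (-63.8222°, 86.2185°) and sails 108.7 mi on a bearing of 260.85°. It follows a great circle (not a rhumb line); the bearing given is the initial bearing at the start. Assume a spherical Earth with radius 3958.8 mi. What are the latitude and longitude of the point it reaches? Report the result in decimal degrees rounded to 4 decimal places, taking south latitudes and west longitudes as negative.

latitude -64.0292°, longitude 82.6699°

The arc subtends δ = 108.7/3958.8 = 0.027458 rad at the centre.
Start latitude φ₁ = -1.113908 rad; initial bearing θ = 4.552691 rad.
sin φ₂ = sin φ₁ cos δ + cos φ₁ sin δ cos θ = (-0.897429)(0.999623) + (0.441158)(0.027454)(-0.159020) = -0.899017
φ₂ = asin(-0.899017) = -1.117520 rad = -64.0292°.
Δλ = atan2( sin θ sin δ cos φ₁ , cos δ − sin φ₁ sin φ₂ ) = atan2(-0.011958, 0.192819) = -0.061935 rad = -3.5486°.
Hence λ₂ = 86.2185° + -3.5486° = 82.6699°.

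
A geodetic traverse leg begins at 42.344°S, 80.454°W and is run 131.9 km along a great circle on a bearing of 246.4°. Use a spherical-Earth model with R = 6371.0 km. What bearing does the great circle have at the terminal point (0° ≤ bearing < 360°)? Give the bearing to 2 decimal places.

final bearing 247.40°

Angular distance δ = d/R = 131.9 / 6371 = 0.020703 rad.
With φ₁ = -42.344° = -0.739042 rad and θ = 246.4° = 4.300491 rad:
sin φ₂ = sin φ₁ cos δ + cos φ₁ sin δ cos θ = (-0.673580)(0.999786) + (0.739114)(0.020702)(-0.400349) = -0.679562
φ₂ = asin(-0.679562) = -0.747165 rad = -42.809°.
For the longitude increment, Δλ = atan2( sin θ sin δ cos φ₁, cos δ − sin φ₁ sin φ₂ ) = atan2(-0.014021, 0.542046) = -1.482°.
λ₂ = -80.454° + -1.482° = -81.936°.
The forward bearing on arrival equals the back-azimuth from the destination plus 180°.
Back-azimuth from P₂ (-42.81°, -81.94°) to P₁ (-42.34°, -80.45°), with Δλ' = λ₁ − λ₂ = 1.48°: atan2( sin Δλ' cos φ₁ , cos φ₂ sin φ₁ − sin φ₂ cos φ₁ cos Δλ' ) = 67.40°.
Final bearing = (67.40° + 180°) mod 360° = 247.40°.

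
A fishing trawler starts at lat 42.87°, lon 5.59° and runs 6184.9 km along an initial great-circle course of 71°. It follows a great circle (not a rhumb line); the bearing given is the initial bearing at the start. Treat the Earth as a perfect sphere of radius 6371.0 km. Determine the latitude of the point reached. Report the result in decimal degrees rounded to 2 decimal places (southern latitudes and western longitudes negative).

latitude 35.53°

Central angle δ = d/R = 0.970790 rad.
With φ₁ = 42.87° = 0.748223 rad and θ = 71° = 1.239184 rad:
Destination latitude: φ₂ = arcsin( sin φ₁ cos δ + cos φ₁ sin δ cos θ ) = arcsin(0.581082) = 35.53°.
Δλ = atan2( sin θ sin δ cos φ₁ , cos δ − sin φ₁ sin φ₂ ) = atan2(0.571930, 0.169316) = 1.282973 rad = 73.51°.
λ₂ = 5.59° + 73.51° = 79.10°.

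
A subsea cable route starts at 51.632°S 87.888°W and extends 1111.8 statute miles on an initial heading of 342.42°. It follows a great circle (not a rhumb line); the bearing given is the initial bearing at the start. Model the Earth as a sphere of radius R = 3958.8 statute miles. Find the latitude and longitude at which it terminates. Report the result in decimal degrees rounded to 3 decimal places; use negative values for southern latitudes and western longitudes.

latitude -36.109°, longitude -93.836°

Angular distance δ = d/R = 1111.8 / 3958.8 = 0.280843 rad.
Start latitude φ₁ = -0.901148 rad; initial bearing θ = 5.976356 rad.
sin φ₂ = sin φ₁ cos δ + cos φ₁ sin δ cos θ = (-0.784040)(0.960822) + (0.620710)(0.277165)(0.953296) = -0.589319
φ₂ = asin(-0.589319) = -0.630215 rad = -36.109°.
Δλ = atan2( sin θ sin δ cos φ₁ , cos δ − sin φ₁ sin φ₂ ) = atan2(-0.051962, 0.498773) = -0.103806 rad = -5.948°.
λ₂ = λ₁ + Δλ = -93.836°.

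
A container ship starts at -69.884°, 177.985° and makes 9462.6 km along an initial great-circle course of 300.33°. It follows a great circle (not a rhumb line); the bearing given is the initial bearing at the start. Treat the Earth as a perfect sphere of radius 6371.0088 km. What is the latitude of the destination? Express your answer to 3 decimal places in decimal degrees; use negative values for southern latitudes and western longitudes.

The arc subtends δ = 9462.6/6371.0088 = 1.485259 rad at the centre.
Converting: φ₁ = -1.219706 rad, θ = 5.241747 rad.
Applying the spherical law of cosines for sides, sin φ₂ = sin φ₁ cos δ + cos φ₁ sin δ cos θ = 0.092817, so φ₂ = 5.326°.
Then Δλ = atan2(-0.295764, 0.172588) = -1.042573 rad, from sin θ sin δ cos φ₁ over cos δ − sin φ₁ sin φ₂.
Hence λ₂ = 177.985° + -59.735° = 118.250°.

latitude 5.326°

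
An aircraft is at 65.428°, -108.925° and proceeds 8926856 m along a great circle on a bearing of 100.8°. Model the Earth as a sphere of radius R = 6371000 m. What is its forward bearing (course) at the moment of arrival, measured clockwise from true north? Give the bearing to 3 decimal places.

final bearing 155.815°

δ = 8926856/6371000 = 1.401170 rad (80.2811°).
With φ₁ = 65.428° = 1.141934 rad and θ = 100.8° = 1.759292 rad:
Applying the spherical law of cosines for sides, sin φ₂ = sin φ₁ cos δ + cos φ₁ sin δ cos θ = 0.076724, so φ₂ = 4.400°.
Then Δλ = atan2(0.402608, 0.099038) = 1.329595 rad, from sin θ sin δ cos φ₁ over cos δ − sin φ₁ sin φ₂.
Hence λ₂ = -108.925° + 76.180° = -32.745°.
The forward bearing on arrival equals the back-azimuth from the destination plus 180°.
Back-azimuth from P₂ (4.400°, -32.745°) to P₁ (65.428°, -108.925°), with Δλ' = λ₁ − λ₂ = -76.180°: atan2( sin Δλ' cos φ₁ , cos φ₂ sin φ₁ − sin φ₂ cos φ₁ cos Δλ' ) = 335.815°.
Final bearing = (335.815° + 180°) mod 360° = 155.815°.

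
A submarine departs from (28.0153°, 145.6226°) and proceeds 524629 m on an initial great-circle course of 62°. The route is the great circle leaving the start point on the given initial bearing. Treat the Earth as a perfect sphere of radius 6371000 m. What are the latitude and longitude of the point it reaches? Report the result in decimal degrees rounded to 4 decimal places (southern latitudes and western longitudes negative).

Angular distance δ = d/R = 524629 / 6371000 = 0.082346 rad.
Converting: φ₁ = 0.488959 rad, θ = 1.082104 rad.
Destination latitude: φ₂ = arcsin( sin φ₁ cos δ + cos φ₁ sin δ cos θ ) = arcsin(0.502206) = 30.1461°.
For the longitude increment, Δλ = atan2( sin θ sin δ cos φ₁, cos δ − sin φ₁ sin φ₂ ) = atan2(0.064115, 0.760721) = 4.8176°.
Hence λ₂ = 145.6226° + 4.8176° = 150.4402°.

latitude 30.1461°, longitude 150.4402°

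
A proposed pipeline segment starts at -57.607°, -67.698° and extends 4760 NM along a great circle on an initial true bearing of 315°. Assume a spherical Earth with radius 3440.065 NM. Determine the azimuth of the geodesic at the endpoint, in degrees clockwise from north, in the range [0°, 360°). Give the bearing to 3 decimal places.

Angular distance δ = d/R = 4760 / 3440.065 = 1.383695 rad.
With φ₁ = -57.607° = -1.005432 rad and θ = 315° = 5.497787 rad:
sin φ₂ = sin φ₁ cos δ + cos φ₁ sin δ cos θ = (-0.844393)(0.186012) + (0.535724)(0.982548)(0.707107) = 0.215135
φ₂ = asin(0.215135) = 0.216831 rad = 12.423°.
For the longitude increment, Δλ = atan2( sin θ sin δ cos φ₁, cos δ − sin φ₁ sin φ₂ ) = atan2(-0.372203, 0.367671) = -45.351°.
Hence λ₂ = -67.698° + -45.351° = -113.049°.
The forward bearing on arrival equals the back-azimuth from the destination plus 180°.
Back-azimuth from P₂ (12.423°, -113.049°) to P₁ (-57.607°, -67.698°), with Δλ' = λ₁ − λ₂ = 45.351°: atan2( sin Δλ' cos φ₁ , cos φ₂ sin φ₁ − sin φ₂ cos φ₁ cos Δλ' ) = 157.176°.
Final bearing = (157.176° + 180°) mod 360° = 337.176°.

final bearing 337.176°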